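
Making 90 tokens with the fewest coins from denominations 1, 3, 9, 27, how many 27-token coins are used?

Use the largest denomination that fits, subtract, and repeat.
90 − 3×27→9 − 1×9→0
Count of 27: 3

3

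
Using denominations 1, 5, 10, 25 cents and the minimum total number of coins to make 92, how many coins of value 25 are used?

3

Use the largest denomination that fits, subtract, and repeat.
92 − 3×25→17 − 1×10→7 − 1×5→2 − 2×1→0
Count of 25: 3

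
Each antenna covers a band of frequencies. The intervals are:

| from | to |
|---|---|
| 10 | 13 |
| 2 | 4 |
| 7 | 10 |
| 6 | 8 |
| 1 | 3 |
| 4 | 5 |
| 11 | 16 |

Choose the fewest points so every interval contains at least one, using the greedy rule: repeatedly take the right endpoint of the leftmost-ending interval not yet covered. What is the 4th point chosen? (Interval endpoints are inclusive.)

13

Sort by right endpoint; whenever an interval is uncovered, place a point at its right end.
By right end: [1,3]  [2,4]  [4,5]  [6,8]  [7,10]  [10,13]  [11,16]
[1,3] uncovered → point at 3; [4,5] uncovered → point at 5; [6,8] uncovered → point at 8; [10,13] uncovered → point at 13.
Points: 3, 5, 8, 13 (4 total).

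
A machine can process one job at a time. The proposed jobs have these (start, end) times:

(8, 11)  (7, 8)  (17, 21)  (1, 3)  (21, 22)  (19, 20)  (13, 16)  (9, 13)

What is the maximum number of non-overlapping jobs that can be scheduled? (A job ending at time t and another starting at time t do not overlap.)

6

Order by finish time; keep every interval that doesn't clash with the previous kept one.
By end time: (1,3), (7,8), (8,11), (9,13), (13,16), (19,20), (17,21), (21,22).
Pick (1,3); next start ≥ 3 → (7,8); next start ≥ 8 → (8,11); next start ≥ 11 → (13,16); next start ≥ 16 → (19,20); next start ≥ 20 → (21,22).
Selected 6 jobs.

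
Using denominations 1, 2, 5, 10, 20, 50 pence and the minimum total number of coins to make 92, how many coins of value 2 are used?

1

Use the largest denomination that fits, subtract, and repeat.
92 = 1×50 + 2×20 + 1×2
Count of 2: 1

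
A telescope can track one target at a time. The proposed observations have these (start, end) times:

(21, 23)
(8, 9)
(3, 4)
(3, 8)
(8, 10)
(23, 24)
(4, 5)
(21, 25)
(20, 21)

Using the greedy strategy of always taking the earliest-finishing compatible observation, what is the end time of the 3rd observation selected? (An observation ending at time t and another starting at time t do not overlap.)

Greedy by earliest finish: after sorting by end time, pick each interval compatible with the last pick.
By end time: (3,4), (4,5), (3,8), (8,9), (8,10), (20,21), (21,23), (23,24), (21,25).
Pick (3,4); next start ≥ 4 → (4,5); next start ≥ 5 → (8,9); next start ≥ 9 → (20,21); next start ≥ 21 → (21,23); next start ≥ 23 → (23,24).
Selected: (3,4) (4,5) (8,9) (20,21) (21,23) (23,24)

9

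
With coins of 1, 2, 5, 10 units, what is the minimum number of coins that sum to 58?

58 − 5×10→8 − 1×5→3 − 1×2→1 − 1×1→0
Total coins = 5 + 1 + 1 + 1 = 8

8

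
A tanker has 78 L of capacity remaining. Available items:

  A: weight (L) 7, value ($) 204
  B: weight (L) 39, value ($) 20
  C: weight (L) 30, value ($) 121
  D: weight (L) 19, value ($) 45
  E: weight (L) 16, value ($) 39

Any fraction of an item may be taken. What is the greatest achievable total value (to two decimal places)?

Sort by value per unit weight and fill in that order.
Ratios (sorted): A 29.14, C 4.03, E 2.44, D 2.37, B 0.51
take A (7 @ 204); take C (30 @ 121); take E (16 @ 39); take D (19 @ 45); take 6/39 of B → 3.08. Capacity used 78/78.
Total value = 412.08

412.08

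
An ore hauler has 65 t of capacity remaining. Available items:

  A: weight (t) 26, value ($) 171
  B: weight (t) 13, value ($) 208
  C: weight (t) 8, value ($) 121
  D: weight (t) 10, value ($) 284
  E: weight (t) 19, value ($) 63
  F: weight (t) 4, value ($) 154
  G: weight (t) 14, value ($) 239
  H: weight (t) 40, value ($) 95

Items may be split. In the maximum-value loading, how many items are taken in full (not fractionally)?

5

Ratios (sorted): F 38.50, D 28.40, G 17.07, B 16.00, C 15.12, A 6.58, E 3.32, H 2.38
take F (4 @ 154); take D (10 @ 284); take G (14 @ 239); take B (13 @ 208); take C (8 @ 121); take 16/26 of A → 105.23. Capacity used 65/65.
5 item(s) taken whole; one partial (take 16/26 of A).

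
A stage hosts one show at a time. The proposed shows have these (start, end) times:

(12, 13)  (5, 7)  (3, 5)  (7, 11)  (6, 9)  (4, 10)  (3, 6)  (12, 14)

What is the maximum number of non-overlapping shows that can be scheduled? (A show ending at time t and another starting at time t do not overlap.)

4

Greedy by earliest finish: after sorting by end time, pick each interval compatible with the last pick.
By end time: (3,5), (3,6), (5,7), (6,9), (4,10), (7,11), (12,13), (12,14).
Pick (3,5); next start ≥ 5 → (5,7); next start ≥ 7 → (7,11); next start ≥ 11 → (12,13).
Selected 4 shows.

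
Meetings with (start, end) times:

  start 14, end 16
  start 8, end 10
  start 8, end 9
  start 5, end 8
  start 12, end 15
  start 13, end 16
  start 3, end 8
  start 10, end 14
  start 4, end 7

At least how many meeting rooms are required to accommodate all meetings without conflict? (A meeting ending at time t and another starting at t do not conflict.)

Count concurrent intervals with a sweep; the peak is the room count.
Events (time:±→running): 3:+→1 4:+→2 5:+→3 … peak 3.

3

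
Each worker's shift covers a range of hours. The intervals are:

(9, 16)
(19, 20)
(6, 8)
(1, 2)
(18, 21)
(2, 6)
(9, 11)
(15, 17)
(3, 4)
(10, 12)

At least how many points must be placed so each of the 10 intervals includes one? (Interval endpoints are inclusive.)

Process intervals by earliest right end; each time one isn't hit yet, stab at its right endpoint.
By right end: [1,2]  [3,4]  [2,6]  [6,8]  [9,11]  [10,12]  [9,16]  [15,17]  [19,20]  [18,21]
[1,2] uncovered → point at 2; [3,4] uncovered → point at 4; [6,8] uncovered → point at 8; [9,11] uncovered → point at 11; [15,17] uncovered → point at 17; [19,20] uncovered → point at 20.
Points: 2, 4, 8, 11, 17, 20 (6 total).

6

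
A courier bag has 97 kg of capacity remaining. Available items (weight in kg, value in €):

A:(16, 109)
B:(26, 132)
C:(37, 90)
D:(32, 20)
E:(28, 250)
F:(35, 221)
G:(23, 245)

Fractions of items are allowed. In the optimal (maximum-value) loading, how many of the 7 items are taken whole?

Ratios (sorted): G 10.65, E 8.93, A 6.81, F 6.31, B 5.08, C 2.43, D 0.62
take G (23 @ 245); take E (28 @ 250); take A (16 @ 109); take 30/35 of F → 189.43. Capacity used 97/97.
3 item(s) taken whole; one partial (take 30/35 of F).

3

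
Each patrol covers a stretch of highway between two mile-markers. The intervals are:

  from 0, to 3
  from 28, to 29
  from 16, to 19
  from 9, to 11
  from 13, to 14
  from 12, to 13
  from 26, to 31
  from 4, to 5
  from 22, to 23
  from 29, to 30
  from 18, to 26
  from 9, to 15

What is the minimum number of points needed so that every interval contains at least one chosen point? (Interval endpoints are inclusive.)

By right end: [0,3]  [4,5]  [9,11]  [12,13]  [13,14]  [9,15]  [16,19]  [22,23]  [18,26]  [28,29]  [29,30]  [26,31]
[0,3] uncovered → point at 3; [4,5] uncovered → point at 5; [9,11] uncovered → point at 11; [12,13] uncovered → point at 13; [16,19] uncovered → point at 19; [22,23] uncovered → point at 23; [28,29] uncovered → point at 29.
Points: 3, 5, 11, 13, 19, 23, 29 (7 total).

7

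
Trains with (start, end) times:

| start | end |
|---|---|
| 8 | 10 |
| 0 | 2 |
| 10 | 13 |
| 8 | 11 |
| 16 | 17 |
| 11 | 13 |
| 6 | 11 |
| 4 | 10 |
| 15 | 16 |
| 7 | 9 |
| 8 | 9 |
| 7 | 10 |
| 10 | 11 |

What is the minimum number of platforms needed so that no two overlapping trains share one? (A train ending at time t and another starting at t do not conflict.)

Count concurrent intervals with a sweep; the peak is the room count.
starts: [0, 4, 6, 7, 7, 8, 8, 8, 10, 10, 11, 15, 16]
ends:   [2, 9, 9, 10, 10, 10, 11, 11, 11, 13, 13, 16, 17]
s0→1 e2→0 s4→1 s6→2 s7→3 s7→4 s8→5 s8→6 s8→7  — peak 7.

7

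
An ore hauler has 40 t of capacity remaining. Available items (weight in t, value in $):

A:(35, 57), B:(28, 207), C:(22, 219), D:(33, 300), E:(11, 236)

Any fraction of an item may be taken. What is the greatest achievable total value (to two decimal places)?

Greedy by value/weight ratio, highest first.
Order: E (236/11=21.45) > C (219/22=9.95) > D (300/33=9.09) > B (207/28=7.39) > A (57/35=1.63)
Fill: take E (11 @ 236) → take C (22 @ 219) → take 7/33 of D → 63.64; 40/40 used.
Total value = 518.64

518.64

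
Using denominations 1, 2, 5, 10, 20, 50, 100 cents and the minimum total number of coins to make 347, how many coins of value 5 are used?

1

347 = 3×100 + 2×20 + 1×5 + 1×2
Count of 5: 1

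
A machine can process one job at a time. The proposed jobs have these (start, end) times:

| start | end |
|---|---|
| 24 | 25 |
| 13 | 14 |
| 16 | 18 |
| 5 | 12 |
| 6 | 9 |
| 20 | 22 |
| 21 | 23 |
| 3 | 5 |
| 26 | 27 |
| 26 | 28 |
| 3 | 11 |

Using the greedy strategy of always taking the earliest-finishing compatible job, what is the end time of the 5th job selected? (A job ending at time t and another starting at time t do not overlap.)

22

By end time: (3,5), (6,9), (3,11), (5,12), (13,14), (16,18), (20,22), (21,23), (24,25), (26,27), (26,28).
Pick (3,5); next start ≥ 5 → (6,9); next start ≥ 9 → (13,14); next start ≥ 14 → (16,18); next start ≥ 18 → (20,22); next start ≥ 22 → (24,25); next start ≥ 25 → (26,27).
Selected: (3,5) (6,9) (13,14) (16,18) (20,22) (24,25) (26,27)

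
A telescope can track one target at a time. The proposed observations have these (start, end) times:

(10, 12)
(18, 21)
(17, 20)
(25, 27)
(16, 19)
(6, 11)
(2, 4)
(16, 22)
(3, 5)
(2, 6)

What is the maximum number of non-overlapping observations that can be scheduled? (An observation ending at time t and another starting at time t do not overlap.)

Order by finish time; keep every interval that doesn't clash with the previous kept one.
By end time: (2,4), (3,5), (2,6), (6,11), (10,12), (16,19), (17,20), (18,21), (16,22), (25,27).
Pick (2,4); next start ≥ 4 → (6,11); next start ≥ 11 → (16,19); next start ≥ 19 → (25,27).
Selected 4 observations.

4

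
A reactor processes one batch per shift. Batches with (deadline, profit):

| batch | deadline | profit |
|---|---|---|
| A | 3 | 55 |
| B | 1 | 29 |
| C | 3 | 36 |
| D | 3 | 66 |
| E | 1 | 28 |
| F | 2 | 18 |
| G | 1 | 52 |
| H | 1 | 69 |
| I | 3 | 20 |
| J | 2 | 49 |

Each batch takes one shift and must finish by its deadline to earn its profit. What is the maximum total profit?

Sort by profit descending; place each in the latest free slot ≤ its deadline.
Profit order: H=69 D=66 A=55 G=52 J=49 C=36 B=29 E=28 I=20 F=18
Assign: H→slot 1, D→slot 3, A→slot 2, G skipped, J skipped, C skipped, B skipped, E skipped, I skipped, F skipped.
Slots: [1:H] [2:A] [3:D]
Profit = 69 + 55 + 66 = 190

190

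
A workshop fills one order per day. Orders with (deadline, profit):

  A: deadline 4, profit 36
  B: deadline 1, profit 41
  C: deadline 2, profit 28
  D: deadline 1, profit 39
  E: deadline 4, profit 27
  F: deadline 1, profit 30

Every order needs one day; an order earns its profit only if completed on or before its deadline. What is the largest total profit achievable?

Sort by profit descending; place each in the latest free slot ≤ its deadline.
Profit order: B=41 D=39 A=36 F=30 C=28 E=27
Assign: B→slot 1, D skipped, A→slot 4, F skipped, C→slot 2, E→slot 3.
Slots: [1:B] [2:C] [3:E] [4:A]
Profit = 41 + 28 + 27 + 36 = 132

132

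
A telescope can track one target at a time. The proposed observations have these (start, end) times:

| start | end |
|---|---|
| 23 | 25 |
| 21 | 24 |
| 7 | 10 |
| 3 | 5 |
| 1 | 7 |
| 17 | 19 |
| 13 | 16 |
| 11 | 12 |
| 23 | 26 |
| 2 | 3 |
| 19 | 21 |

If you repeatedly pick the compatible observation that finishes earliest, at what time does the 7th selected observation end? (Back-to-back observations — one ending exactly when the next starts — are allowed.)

21

Sort by end time and greedily take each interval whose start is ≥ the last chosen end.
Sorted by end: (2,3)  (3,5)  (1,7)  (7,10)  (11,12)  (13,16)  (17,19)  (19,21)  (21,24)  (23,25)  (23,26)
take (2,3); take (3,5); skip (1,7); take (7,10); take (11,12); take (13,16); take (17,19); take (19,21); take (21,24); skip (23,25).
Selected: (2,3) (3,5) (7,10) (11,12) (13,16) (17,19) (19,21) (21,24)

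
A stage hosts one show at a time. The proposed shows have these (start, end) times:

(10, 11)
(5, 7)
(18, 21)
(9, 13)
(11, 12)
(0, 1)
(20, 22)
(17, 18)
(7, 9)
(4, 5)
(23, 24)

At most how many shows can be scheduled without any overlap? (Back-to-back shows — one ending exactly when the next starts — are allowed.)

9

Sort by end time and greedily take each interval whose start is ≥ the last chosen end.
Sorted by end: (0,1)  (4,5)  (5,7)  (7,9)  (10,11)  (11,12)  (9,13)  (17,18)  (18,21)  (20,22)  (23,24)
take (0,1); take (4,5); take (5,7); take (7,9); take (10,11); take (11,12); take (17,18); take (18,21); take (23,24).
Selected 9 shows.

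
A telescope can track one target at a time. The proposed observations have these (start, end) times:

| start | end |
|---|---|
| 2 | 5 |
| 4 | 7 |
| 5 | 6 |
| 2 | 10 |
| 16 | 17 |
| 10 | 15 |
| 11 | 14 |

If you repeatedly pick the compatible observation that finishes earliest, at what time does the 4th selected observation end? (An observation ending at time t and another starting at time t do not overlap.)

17

Sorted by end: (2,5)  (5,6)  (4,7)  (2,10)  (11,14)  (10,15)  (16,17)
take (2,5); take (5,6); skip (2,10); take (11,14); skip (10,15); take (16,17).
Selected: (2,5) (5,6) (11,14) (16,17)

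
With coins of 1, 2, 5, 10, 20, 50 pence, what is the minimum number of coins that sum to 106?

4

Use the largest denomination that fits, subtract, and repeat.
106 − 2×50→6 − 1×5→1 − 1×1→0
Total coins = 2 + 1 + 1 = 4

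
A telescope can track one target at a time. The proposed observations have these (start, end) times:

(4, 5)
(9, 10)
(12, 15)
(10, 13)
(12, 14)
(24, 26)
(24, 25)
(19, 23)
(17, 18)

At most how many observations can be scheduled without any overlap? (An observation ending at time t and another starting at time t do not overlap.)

Sort by end time and greedily take each interval whose start is ≥ the last chosen end.
Sorted by end: (4,5)  (9,10)  (10,13)  (12,14)  (12,15)  (17,18)  (19,23)  (24,25)  (24,26)
take (4,5); take (9,10); take (10,13); take (17,18); take (19,23); take (24,25).
Selected 6 observations.

6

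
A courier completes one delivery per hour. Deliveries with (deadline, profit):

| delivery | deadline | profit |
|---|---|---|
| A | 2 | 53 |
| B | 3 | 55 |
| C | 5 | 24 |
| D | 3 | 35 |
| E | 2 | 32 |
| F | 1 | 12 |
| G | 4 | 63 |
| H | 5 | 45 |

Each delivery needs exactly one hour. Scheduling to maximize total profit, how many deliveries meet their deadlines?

Take jobs in profit order; each goes to the latest open slot no later than its deadline.
By profit: G(d4,63), B(d3,55), A(d2,53), H(d5,45), D(d3,35), E(d2,32), C(d5,24), F(d1,12)
G→slot 4; B→slot 3; A→slot 2; H→slot 5; D→slot 1; E skipped; C skipped; F skipped.
5 of 8 scheduled.

5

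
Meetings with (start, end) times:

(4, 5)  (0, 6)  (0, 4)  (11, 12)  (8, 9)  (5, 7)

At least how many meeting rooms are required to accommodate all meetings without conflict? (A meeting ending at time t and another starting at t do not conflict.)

2

starts: [0, 0, 4, 5, 8, 11]
ends:   [4, 5, 6, 7, 9, 12]
s0→1 s0→2  — peak 2.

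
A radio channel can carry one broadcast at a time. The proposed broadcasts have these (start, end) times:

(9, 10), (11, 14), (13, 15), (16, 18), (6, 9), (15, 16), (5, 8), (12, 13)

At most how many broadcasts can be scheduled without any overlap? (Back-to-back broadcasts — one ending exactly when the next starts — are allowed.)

6

Sorted by end: (5,8)  (6,9)  (9,10)  (12,13)  (11,14)  (13,15)  (15,16)  (16,18)
take (5,8); skip (6,9); take (9,10); take (12,13); skip (11,14); take (13,15); take (15,16); take (16,18).
Selected 6 broadcasts.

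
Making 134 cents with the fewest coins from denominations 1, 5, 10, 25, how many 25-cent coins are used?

Use the largest denomination that fits, subtract, and repeat.
134 − 5×25→9 − 1×5→4 − 4×1→0
Count of 25: 5

5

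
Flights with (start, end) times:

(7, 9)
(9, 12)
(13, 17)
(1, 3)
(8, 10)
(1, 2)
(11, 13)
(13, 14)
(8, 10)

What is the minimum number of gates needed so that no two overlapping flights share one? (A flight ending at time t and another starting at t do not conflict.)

3

Events (time:±→running): 1:+→1 1:+→2 2:-→1 3:-→0 7:+→1 8:+→2 8:+→3 … peak 3.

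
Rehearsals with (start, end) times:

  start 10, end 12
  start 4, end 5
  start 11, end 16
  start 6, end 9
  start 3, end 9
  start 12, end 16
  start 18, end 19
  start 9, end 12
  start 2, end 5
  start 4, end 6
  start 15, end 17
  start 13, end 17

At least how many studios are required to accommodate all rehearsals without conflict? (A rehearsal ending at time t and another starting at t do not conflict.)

The answer is the maximum number of intervals overlapping at any instant.
Events (time:±→running): 2:+→1 3:+→2 4:+→3 4:+→4 … peak 4.

4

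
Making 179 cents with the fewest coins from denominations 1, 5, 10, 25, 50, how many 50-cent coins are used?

3

179 = 3×50 + 1×25 + 4×1
Count of 50: 3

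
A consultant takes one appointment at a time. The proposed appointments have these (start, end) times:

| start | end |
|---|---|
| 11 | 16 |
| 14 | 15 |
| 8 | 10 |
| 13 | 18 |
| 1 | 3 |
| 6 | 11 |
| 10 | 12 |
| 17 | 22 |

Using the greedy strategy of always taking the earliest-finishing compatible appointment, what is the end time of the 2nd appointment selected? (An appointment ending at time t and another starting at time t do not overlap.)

Order by finish time; keep every interval that doesn't clash with the previous kept one.
Sorted by end: (1,3)  (8,10)  (6,11)  (10,12)  (14,15)  (11,16)  (13,18)  (17,22)
take (1,3); take (8,10); skip (6,11); take (10,12); take (14,15); take (17,22).
Selected: (1,3) (8,10) (10,12) (14,15) (17,22)

10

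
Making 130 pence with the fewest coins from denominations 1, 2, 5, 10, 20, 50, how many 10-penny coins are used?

130 = 2×50 + 1×20 + 1×10
Count of 10: 1

1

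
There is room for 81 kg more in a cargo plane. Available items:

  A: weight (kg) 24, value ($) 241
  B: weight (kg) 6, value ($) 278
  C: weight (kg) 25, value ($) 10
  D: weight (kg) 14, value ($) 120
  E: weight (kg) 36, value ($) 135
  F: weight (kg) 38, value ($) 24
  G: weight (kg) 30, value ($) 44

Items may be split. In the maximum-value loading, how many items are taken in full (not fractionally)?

4

Order: B (278/6=46.33) > A (241/24=10.04) > D (120/14=8.57) > E (135/36=3.75) > G (44/30=1.47) > F (24/38=0.63) > C (10/25=0.40)
Fill: take B (6 @ 278) → take A (24 @ 241) → take D (14 @ 120) → take E (36 @ 135) → take 1/30 of G → 1.47; 81/81 used.
4 item(s) taken whole; one partial (take 1/30 of G).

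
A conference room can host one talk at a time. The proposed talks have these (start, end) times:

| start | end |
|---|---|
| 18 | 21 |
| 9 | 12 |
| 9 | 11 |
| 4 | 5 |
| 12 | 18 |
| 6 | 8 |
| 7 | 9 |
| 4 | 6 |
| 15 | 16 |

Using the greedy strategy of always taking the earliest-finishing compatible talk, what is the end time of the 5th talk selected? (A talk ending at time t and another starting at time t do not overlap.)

Greedy by earliest finish: after sorting by end time, pick each interval compatible with the last pick.
Sorted by end: (4,5)  (4,6)  (6,8)  (7,9)  (9,11)  (9,12)  (15,16)  (12,18)  (18,21)
take (4,5); take (6,8); skip (7,9); take (9,11); take (15,16); take (18,21).
Selected: (4,5) (6,8) (9,11) (15,16) (18,21)

21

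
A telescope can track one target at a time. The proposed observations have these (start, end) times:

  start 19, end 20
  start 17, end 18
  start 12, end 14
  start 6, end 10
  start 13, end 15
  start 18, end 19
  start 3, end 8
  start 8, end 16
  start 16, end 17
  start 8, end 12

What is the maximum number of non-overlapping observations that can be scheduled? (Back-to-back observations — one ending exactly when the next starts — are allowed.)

Sorted by end: (3,8)  (6,10)  (8,12)  (12,14)  (13,15)  (8,16)  (16,17)  (17,18)  (18,19)  (19,20)
take (3,8); skip (6,10); take (8,12); take (12,14); take (16,17); take (17,18); take (18,19); take (19,20).
Selected 7 observations.

7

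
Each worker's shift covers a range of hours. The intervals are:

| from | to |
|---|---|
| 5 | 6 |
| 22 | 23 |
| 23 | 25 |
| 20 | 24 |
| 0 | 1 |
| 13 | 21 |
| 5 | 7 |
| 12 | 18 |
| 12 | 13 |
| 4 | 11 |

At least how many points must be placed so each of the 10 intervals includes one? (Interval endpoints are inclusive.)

By right end: [0,1]  [5,6]  [5,7]  [4,11]  [12,13]  [12,18]  [13,21]  [22,23]  [20,24]  [23,25]
[0,1] uncovered → point at 1; [5,6] uncovered → point at 6; [12,13] uncovered → point at 13; [22,23] uncovered → point at 23.
Points: 1, 6, 13, 23 (4 total).

4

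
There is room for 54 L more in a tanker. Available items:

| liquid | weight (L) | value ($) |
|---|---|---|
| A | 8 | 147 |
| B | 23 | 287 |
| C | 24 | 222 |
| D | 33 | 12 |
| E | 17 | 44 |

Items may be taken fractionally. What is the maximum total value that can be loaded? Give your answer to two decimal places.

Greedy by value/weight ratio, highest first.
Ratios (sorted): A 18.38, B 12.48, C 9.25, E 2.59, D 0.36
take A (8 @ 147); take B (23 @ 287); take 23/24 of C → 212.75. Capacity used 54/54.
Total value = 646.75

646.75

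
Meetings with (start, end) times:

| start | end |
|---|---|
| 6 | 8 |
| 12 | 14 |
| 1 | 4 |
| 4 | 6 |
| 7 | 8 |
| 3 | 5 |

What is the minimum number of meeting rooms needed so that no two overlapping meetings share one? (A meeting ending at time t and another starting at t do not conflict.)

Events (time:±→running): 1:+→1 3:+→2 … peak 2.

2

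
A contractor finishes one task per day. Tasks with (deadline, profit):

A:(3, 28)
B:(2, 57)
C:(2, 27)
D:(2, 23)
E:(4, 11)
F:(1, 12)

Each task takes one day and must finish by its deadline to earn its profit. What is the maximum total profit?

123

Take jobs in profit order; each goes to the latest open slot no later than its deadline.
By profit: B(d2,57), A(d3,28), C(d2,27), D(d2,23), F(d1,12), E(d4,11)
B→slot 2; A→slot 3; C→slot 1; D skipped; F skipped; E→slot 4.
Profit = 27 + 57 + 28 + 11 = 123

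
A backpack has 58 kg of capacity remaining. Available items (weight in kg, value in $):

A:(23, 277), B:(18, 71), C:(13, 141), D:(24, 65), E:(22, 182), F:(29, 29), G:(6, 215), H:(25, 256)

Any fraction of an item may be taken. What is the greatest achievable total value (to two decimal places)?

796.84

Sort by value per unit weight and fill in that order.
Order: G (215/6=35.83) > A (277/23=12.04) > C (141/13=10.85) > H (256/25=10.24) > E (182/22=8.27) > B (71/18=3.94) > D (65/24=2.71) > F (29/29=1.00)
Fill: take G (6 @ 215) → take A (23 @ 277) → take C (13 @ 141) → take 16/25 of H → 163.84; 58/58 used.
Total value = 796.84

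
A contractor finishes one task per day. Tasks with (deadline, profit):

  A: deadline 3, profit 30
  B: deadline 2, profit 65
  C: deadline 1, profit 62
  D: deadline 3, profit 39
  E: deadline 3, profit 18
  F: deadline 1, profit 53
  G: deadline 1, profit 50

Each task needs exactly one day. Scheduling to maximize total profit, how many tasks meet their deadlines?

3

Take jobs in profit order; each goes to the latest open slot no later than its deadline.
By profit: B(d2,65), C(d1,62), F(d1,53), G(d1,50), D(d3,39), A(d3,30), E(d3,18)
B→slot 2; C→slot 1; F skipped; G skipped; D→slot 3; A skipped; E skipped.
3 of 7 scheduled.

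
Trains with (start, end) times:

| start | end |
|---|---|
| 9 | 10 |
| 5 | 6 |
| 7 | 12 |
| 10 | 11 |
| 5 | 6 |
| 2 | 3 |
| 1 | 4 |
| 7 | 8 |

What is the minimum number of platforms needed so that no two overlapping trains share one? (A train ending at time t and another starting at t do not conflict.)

The answer is the maximum number of intervals overlapping at any instant.
starts: [1, 2, 5, 5, 7, 7, 9, 10]
ends:   [3, 4, 6, 6, 8, 10, 11, 12]
s1→1 s2→2  — peak 2.

2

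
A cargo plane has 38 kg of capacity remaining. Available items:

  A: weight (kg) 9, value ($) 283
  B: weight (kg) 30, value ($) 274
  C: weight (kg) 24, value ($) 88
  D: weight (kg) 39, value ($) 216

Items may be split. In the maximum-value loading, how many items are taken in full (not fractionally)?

Sort by value per unit weight and fill in that order.
Order: A (283/9=31.44) > B (274/30=9.13) > D (216/39=5.54) > C (88/24=3.67)
Fill: take A (9 @ 283) → take 29/30 of B → 264.87; 38/38 used.
1 item(s) taken whole; one partial (take 29/30 of B).

1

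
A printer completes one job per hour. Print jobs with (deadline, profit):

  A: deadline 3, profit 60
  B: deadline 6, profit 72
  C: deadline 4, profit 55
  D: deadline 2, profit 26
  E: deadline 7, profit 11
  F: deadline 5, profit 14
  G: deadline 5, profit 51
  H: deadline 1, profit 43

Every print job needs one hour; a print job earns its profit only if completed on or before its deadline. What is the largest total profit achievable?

Take jobs in profit order; each goes to the latest open slot no later than its deadline.
By profit: B(d6,72), A(d3,60), C(d4,55), G(d5,51), H(d1,43), D(d2,26), F(d5,14), E(d7,11)
B→slot 6; A→slot 3; C→slot 4; G→slot 5; H→slot 1; D→slot 2; F skipped; E→slot 7.
Profit = 43 + 26 + 60 + 55 + 51 + 72 + 11 = 318

318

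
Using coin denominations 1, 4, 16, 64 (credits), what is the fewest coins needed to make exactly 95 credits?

8

Greedy: take as many of the largest coin as possible, then repeat with the remainder.
95 = 1×64 + 1×16 + 3×4 + 3×1
Total coins = 1 + 1 + 3 + 3 = 8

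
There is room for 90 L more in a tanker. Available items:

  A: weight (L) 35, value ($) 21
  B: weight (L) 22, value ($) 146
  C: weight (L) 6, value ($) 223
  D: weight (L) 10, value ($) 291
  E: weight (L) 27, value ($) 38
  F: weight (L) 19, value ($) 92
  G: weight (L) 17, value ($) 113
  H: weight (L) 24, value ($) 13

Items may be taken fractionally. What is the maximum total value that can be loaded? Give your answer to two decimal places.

Sort by value per unit weight and fill in that order.
Order: C (223/6=37.17) > D (291/10=29.10) > G (113/17=6.65) > B (146/22=6.64) > F (92/19=4.84) > E (38/27=1.41) > A (21/35=0.60) > H (13/24=0.54)
Fill: take C (6 @ 223) → take D (10 @ 291) → take G (17 @ 113) → take B (22 @ 146) → take F (19 @ 92) → take 16/27 of E → 22.52; 90/90 used.
Total value = 887.52

887.52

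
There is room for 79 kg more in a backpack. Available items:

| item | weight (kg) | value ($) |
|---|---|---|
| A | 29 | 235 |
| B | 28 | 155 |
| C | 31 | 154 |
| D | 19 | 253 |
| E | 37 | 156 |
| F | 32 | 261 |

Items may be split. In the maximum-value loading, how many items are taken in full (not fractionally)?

Order: D (253/19=13.32) > F (261/32=8.16) > A (235/29=8.10) > B (155/28=5.54) > C (154/31=4.97) > E (156/37=4.22)
Fill: take D (19 @ 253) → take F (32 @ 261) → take 28/29 of A → 226.90; 79/79 used.
2 item(s) taken whole; one partial (take 28/29 of A).

2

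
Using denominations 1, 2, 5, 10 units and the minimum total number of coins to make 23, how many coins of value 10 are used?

23 − 2×10→3 − 1×2→1 − 1×1→0
Count of 10: 2

2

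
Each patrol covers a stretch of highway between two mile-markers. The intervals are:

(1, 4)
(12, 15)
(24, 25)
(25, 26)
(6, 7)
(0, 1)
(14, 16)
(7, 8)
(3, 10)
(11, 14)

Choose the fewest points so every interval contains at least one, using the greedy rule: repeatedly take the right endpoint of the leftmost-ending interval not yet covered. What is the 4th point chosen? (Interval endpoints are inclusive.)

Sorted: [0,1] [1,4] [6,7] [7,8] [3,10] [11,14] [12,15] [14,16] [24,25] [25,26]
{[0,1],[1,4]} hit by 1; {[6,7],[7,8],[3,10]} hit by 7; {[11,14],[12,15],[14,16]} hit by 14; {[24,25],[25,26]} hit by 25.
Points: 1, 7, 14, 25 (4 total).

25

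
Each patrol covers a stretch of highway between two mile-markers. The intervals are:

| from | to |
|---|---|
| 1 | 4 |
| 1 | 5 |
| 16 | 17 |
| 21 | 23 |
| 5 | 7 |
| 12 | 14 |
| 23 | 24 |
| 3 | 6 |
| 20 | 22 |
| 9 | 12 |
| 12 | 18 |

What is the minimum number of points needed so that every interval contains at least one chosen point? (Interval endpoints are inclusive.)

Sort by right endpoint; whenever an interval is uncovered, place a point at its right end.
By right end: [1,4]  [1,5]  [3,6]  [5,7]  [9,12]  [12,14]  [16,17]  [12,18]  [20,22]  [21,23]  [23,24]
[1,4] uncovered → point at 4; [5,7] uncovered → point at 7; [9,12] uncovered → point at 12; [16,17] uncovered → point at 17; [20,22] uncovered → point at 22; [23,24] uncovered → point at 24.
Points: 4, 7, 12, 17, 22, 24 (6 total).

6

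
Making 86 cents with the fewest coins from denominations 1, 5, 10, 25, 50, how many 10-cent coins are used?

1

Greedy: take as many of the largest coin as possible, then repeat with the remainder.
86 − 1×50→36 − 1×25→11 − 1×10→1 − 1×1→0
Count of 10: 1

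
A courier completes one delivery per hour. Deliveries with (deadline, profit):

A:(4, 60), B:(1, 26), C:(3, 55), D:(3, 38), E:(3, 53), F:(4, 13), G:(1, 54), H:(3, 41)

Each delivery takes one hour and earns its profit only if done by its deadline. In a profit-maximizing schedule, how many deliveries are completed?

Sort by profit descending; place each in the latest free slot ≤ its deadline.
Profit order: A=60 C=55 G=54 E=53 H=41 D=38 B=26 F=13
Assign: A→slot 4, C→slot 3, G→slot 1, E→slot 2, H skipped, D skipped, B skipped, F skipped.
Slots: [1:G] [2:E] [3:C] [4:A]
4 of 8 scheduled.

4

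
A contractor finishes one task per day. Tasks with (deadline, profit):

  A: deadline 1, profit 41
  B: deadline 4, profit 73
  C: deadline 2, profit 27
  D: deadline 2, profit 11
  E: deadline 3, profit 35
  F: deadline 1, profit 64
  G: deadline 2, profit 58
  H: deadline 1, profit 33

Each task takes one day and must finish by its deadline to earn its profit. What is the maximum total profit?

Sort by profit descending; place each in the latest free slot ≤ its deadline.
Profit order: B=73 F=64 G=58 A=41 E=35 H=33 C=27 D=11
Assign: B→slot 4, F→slot 1, G→slot 2, A skipped, E→slot 3, H skipped, C skipped, D skipped.
Slots: [1:F] [2:G] [3:E] [4:B]
Profit = 64 + 58 + 35 + 73 = 230

230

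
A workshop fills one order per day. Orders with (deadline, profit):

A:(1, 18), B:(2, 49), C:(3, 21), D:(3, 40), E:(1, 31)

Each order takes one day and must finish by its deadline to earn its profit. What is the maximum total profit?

Sort by profit descending; place each in the latest free slot ≤ its deadline.
Profit order: B=49 D=40 E=31 C=21 A=18
Assign: B→slot 2, D→slot 3, E→slot 1, C skipped, A skipped.
Slots: [1:E] [2:B] [3:D]
Profit = 31 + 49 + 40 = 120

120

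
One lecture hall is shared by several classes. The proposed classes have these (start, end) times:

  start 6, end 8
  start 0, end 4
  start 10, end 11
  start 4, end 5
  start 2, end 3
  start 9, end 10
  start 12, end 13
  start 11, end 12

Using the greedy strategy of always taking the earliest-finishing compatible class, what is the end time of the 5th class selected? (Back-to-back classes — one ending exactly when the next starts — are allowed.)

11

Sorted by end: (2,3)  (0,4)  (4,5)  (6,8)  (9,10)  (10,11)  (11,12)  (12,13)
take (2,3); skip (0,4); take (4,5); take (6,8); take (9,10); take (10,11); take (11,12); take (12,13).
Selected: (2,3) (4,5) (6,8) (9,10) (10,11) (11,12) (12,13)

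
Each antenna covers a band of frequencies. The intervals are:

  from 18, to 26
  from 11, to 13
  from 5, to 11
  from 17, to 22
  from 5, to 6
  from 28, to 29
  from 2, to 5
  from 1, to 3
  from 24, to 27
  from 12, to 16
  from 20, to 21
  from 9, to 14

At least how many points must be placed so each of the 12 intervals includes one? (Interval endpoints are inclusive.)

6

By right end: [1,3]  [2,5]  [5,6]  [5,11]  [11,13]  [9,14]  [12,16]  [20,21]  [17,22]  [18,26]  [24,27]  [28,29]
[1,3] uncovered → point at 3; [5,6] uncovered → point at 6; [11,13] uncovered → point at 13; [20,21] uncovered → point at 21; [24,27] uncovered → point at 27; [28,29] uncovered → point at 29.
Points: 3, 6, 13, 21, 27, 29 (6 total).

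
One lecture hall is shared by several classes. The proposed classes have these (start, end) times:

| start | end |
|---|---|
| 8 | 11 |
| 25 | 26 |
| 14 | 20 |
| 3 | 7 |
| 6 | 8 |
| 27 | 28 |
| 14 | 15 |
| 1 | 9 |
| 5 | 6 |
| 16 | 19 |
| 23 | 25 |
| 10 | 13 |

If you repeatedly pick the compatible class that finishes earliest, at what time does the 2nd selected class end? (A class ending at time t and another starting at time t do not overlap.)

Order by finish time; keep every interval that doesn't clash with the previous kept one.
Sorted by end: (5,6)  (3,7)  (6,8)  (1,9)  (8,11)  (10,13)  (14,15)  (16,19)  (14,20)  (23,25)  (25,26)  (27,28)
take (5,6); take (6,8); skip (1,9); take (8,11); take (14,15); take (16,19); skip (14,20); take (23,25); take (25,26); take (27,28).
Selected: (5,6) (6,8) (8,11) (14,15) (16,19) (23,25) (25,26) (27,28)

8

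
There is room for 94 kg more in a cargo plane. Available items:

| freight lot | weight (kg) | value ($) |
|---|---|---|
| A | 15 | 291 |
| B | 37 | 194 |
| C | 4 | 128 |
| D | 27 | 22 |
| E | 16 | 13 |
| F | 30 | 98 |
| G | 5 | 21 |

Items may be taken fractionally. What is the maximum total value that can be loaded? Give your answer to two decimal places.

Sort by value per unit weight and fill in that order.
Order: C (128/4=32.00) > A (291/15=19.40) > B (194/37=5.24) > G (21/5=4.20) > F (98/30=3.27) > D (22/27=0.81) > E (13/16=0.81)
Fill: take C (4 @ 128) → take A (15 @ 291) → take B (37 @ 194) → take G (5 @ 21) → take F (30 @ 98) → take 3/27 of D → 2.44; 94/94 used.
Total value = 734.44

734.44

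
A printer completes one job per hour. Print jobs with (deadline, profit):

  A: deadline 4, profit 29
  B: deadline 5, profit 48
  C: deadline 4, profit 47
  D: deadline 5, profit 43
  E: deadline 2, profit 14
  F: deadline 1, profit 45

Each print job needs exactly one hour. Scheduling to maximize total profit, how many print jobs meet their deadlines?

5

Sort by profit descending; place each in the latest free slot ≤ its deadline.
By profit: B(d5,48), C(d4,47), F(d1,45), D(d5,43), A(d4,29), E(d2,14)
B→slot 5; C→slot 4; F→slot 1; D→slot 3; A→slot 2; E skipped.
5 of 6 scheduled.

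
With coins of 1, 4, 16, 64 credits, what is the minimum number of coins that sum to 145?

Greedy: take as many of the largest coin as possible, then repeat with the remainder.
145 = 2×64 + 1×16 + 1×1
Total coins = 2 + 1 + 1 = 4

4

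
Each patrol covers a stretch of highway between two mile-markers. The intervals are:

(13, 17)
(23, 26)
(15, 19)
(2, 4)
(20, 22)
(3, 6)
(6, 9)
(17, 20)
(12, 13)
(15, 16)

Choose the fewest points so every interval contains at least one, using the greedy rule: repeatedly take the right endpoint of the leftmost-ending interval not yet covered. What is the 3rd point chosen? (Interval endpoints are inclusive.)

13

Sorted: [2,4] [3,6] [6,9] [12,13] [15,16] [13,17] [15,19] [17,20] [20,22] [23,26]
{[2,4],[3,6]} hit by 4; {[6,9]} hit by 9; {[12,13]} hit by 13; {[15,16],[13,17],[15,19]} hit by 16; {[17,20],[20,22]} hit by 20; {[23,26]} hit by 26.
Points: 4, 9, 13, 16, 20, 26 (6 total).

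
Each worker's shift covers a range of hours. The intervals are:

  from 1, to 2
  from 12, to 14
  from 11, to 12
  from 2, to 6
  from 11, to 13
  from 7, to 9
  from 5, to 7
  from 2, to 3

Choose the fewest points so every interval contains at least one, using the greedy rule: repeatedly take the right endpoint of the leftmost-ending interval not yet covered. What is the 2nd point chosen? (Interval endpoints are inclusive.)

Sort by right endpoint; whenever an interval is uncovered, place a point at its right end.
Sorted: [1,2] [2,3] [2,6] [5,7] [7,9] [11,12] [11,13] [12,14]
{[1,2],[2,3],[2,6]} hit by 2; {[5,7],[7,9]} hit by 7; {[11,12],[11,13],[12,14]} hit by 12.
Points: 2, 7, 12 (3 total).

7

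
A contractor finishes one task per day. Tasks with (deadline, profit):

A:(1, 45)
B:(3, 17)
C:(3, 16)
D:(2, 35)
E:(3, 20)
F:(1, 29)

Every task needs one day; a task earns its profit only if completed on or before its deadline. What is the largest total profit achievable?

Sort by profit descending; place each in the latest free slot ≤ its deadline.
Profit order: A=45 D=35 F=29 E=20 B=17 C=16
Assign: A→slot 1, D→slot 2, F skipped, E→slot 3, B skipped, C skipped.
Slots: [1:A] [2:D] [3:E]
Profit = 45 + 35 + 20 = 100

100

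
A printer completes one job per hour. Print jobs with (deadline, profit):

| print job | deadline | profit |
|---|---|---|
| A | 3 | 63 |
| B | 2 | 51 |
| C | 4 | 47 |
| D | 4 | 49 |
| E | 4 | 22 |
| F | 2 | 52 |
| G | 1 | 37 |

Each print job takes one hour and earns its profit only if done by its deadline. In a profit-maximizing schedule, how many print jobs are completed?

4

Sort by profit descending; place each in the latest free slot ≤ its deadline.
Profit order: A=63 F=52 B=51 D=49 C=47 G=37 E=22
Assign: A→slot 3, F→slot 2, B→slot 1, D→slot 4, C skipped, G skipped, E skipped.
Slots: [1:B] [2:F] [3:A] [4:D]
4 of 7 scheduled.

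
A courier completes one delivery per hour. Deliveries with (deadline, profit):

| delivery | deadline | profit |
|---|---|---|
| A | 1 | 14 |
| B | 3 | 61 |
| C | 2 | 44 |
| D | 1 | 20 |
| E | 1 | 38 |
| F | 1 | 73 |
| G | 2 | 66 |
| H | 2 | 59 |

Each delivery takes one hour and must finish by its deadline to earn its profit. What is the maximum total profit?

200

By profit: F(d1,73), G(d2,66), B(d3,61), H(d2,59), C(d2,44), E(d1,38), D(d1,20), A(d1,14)
F→slot 1; G→slot 2; B→slot 3; H skipped; C skipped; E skipped; D skipped; A skipped.
Profit = 73 + 66 + 61 = 200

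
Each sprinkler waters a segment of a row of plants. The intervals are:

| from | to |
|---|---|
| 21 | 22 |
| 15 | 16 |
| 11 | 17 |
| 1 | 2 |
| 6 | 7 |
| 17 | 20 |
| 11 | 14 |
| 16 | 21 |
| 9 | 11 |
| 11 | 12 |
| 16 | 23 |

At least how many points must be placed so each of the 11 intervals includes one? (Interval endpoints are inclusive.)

6

Process intervals by earliest right end; each time one isn't hit yet, stab at its right endpoint.
By right end: [1,2]  [6,7]  [9,11]  [11,12]  [11,14]  [15,16]  [11,17]  [17,20]  [16,21]  [21,22]  [16,23]
[1,2] uncovered → point at 2; [6,7] uncovered → point at 7; [9,11] uncovered → point at 11; [15,16] uncovered → point at 16; [17,20] uncovered → point at 20; [21,22] uncovered → point at 22.
Points: 2, 7, 11, 16, 20, 22 (6 total).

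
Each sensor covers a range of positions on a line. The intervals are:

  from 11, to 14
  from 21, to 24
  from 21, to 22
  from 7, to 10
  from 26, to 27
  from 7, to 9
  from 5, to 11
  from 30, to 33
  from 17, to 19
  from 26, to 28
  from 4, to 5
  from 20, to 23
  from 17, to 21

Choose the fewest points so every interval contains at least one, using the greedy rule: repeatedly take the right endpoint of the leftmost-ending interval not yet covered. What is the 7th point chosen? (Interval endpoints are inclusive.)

33

Sort by right endpoint; whenever an interval is uncovered, place a point at its right end.
By right end: [4,5]  [7,9]  [7,10]  [5,11]  [11,14]  [17,19]  [17,21]  [21,22]  [20,23]  [21,24]  [26,27]  [26,28]  [30,33]
[4,5] uncovered → point at 5; [7,9] uncovered → point at 9; [11,14] uncovered → point at 14; [17,19] uncovered → point at 19; [21,22] uncovered → point at 22; [26,27] uncovered → point at 27; [30,33] uncovered → point at 33.
Points: 5, 9, 14, 19, 22, 27, 33 (7 total).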